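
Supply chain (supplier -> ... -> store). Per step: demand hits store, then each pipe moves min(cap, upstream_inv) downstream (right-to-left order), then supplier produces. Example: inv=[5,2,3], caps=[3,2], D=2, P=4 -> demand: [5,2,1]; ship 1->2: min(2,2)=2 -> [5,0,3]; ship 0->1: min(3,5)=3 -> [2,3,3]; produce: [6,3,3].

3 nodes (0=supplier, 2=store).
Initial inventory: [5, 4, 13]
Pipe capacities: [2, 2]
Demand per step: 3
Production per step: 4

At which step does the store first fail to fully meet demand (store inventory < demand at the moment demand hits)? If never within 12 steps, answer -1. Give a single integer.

Step 1: demand=3,sold=3 ship[1->2]=2 ship[0->1]=2 prod=4 -> [7 4 12]
Step 2: demand=3,sold=3 ship[1->2]=2 ship[0->1]=2 prod=4 -> [9 4 11]
Step 3: demand=3,sold=3 ship[1->2]=2 ship[0->1]=2 prod=4 -> [11 4 10]
Step 4: demand=3,sold=3 ship[1->2]=2 ship[0->1]=2 prod=4 -> [13 4 9]
Step 5: demand=3,sold=3 ship[1->2]=2 ship[0->1]=2 prod=4 -> [15 4 8]
Step 6: demand=3,sold=3 ship[1->2]=2 ship[0->1]=2 prod=4 -> [17 4 7]
Step 7: demand=3,sold=3 ship[1->2]=2 ship[0->1]=2 prod=4 -> [19 4 6]
Step 8: demand=3,sold=3 ship[1->2]=2 ship[0->1]=2 prod=4 -> [21 4 5]
Step 9: demand=3,sold=3 ship[1->2]=2 ship[0->1]=2 prod=4 -> [23 4 4]
Step 10: demand=3,sold=3 ship[1->2]=2 ship[0->1]=2 prod=4 -> [25 4 3]
Step 11: demand=3,sold=3 ship[1->2]=2 ship[0->1]=2 prod=4 -> [27 4 2]
Step 12: demand=3,sold=2 ship[1->2]=2 ship[0->1]=2 prod=4 -> [29 4 2]
First stockout at step 12

12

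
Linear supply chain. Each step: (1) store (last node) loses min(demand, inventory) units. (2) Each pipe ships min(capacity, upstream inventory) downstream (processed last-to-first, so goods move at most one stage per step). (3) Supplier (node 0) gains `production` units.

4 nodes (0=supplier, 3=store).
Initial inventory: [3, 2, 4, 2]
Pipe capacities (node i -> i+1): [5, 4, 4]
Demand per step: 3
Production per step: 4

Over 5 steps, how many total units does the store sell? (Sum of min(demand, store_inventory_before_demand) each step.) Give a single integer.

Step 1: sold=2 (running total=2) -> [4 3 2 4]
Step 2: sold=3 (running total=5) -> [4 4 3 3]
Step 3: sold=3 (running total=8) -> [4 4 4 3]
Step 4: sold=3 (running total=11) -> [4 4 4 4]
Step 5: sold=3 (running total=14) -> [4 4 4 5]

Answer: 14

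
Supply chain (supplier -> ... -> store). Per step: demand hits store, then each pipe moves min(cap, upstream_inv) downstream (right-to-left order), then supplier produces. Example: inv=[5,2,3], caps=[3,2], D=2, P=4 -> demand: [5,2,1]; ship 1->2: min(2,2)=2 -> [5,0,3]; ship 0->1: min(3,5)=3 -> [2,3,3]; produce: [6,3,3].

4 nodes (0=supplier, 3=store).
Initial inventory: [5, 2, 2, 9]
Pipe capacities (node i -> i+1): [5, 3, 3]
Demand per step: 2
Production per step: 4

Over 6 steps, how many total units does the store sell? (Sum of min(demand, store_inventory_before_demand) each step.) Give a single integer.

Answer: 12

Derivation:
Step 1: sold=2 (running total=2) -> [4 5 2 9]
Step 2: sold=2 (running total=4) -> [4 6 3 9]
Step 3: sold=2 (running total=6) -> [4 7 3 10]
Step 4: sold=2 (running total=8) -> [4 8 3 11]
Step 5: sold=2 (running total=10) -> [4 9 3 12]
Step 6: sold=2 (running total=12) -> [4 10 3 13]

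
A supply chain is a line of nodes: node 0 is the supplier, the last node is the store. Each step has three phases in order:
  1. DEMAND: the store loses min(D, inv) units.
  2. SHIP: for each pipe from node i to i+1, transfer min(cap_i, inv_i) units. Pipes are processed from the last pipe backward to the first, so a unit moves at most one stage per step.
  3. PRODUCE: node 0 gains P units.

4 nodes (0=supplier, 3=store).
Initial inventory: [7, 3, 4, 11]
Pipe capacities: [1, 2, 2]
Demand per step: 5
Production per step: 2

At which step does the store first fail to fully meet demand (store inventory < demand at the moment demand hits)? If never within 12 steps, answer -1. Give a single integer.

Step 1: demand=5,sold=5 ship[2->3]=2 ship[1->2]=2 ship[0->1]=1 prod=2 -> [8 2 4 8]
Step 2: demand=5,sold=5 ship[2->3]=2 ship[1->2]=2 ship[0->1]=1 prod=2 -> [9 1 4 5]
Step 3: demand=5,sold=5 ship[2->3]=2 ship[1->2]=1 ship[0->1]=1 prod=2 -> [10 1 3 2]
Step 4: demand=5,sold=2 ship[2->3]=2 ship[1->2]=1 ship[0->1]=1 prod=2 -> [11 1 2 2]
Step 5: demand=5,sold=2 ship[2->3]=2 ship[1->2]=1 ship[0->1]=1 prod=2 -> [12 1 1 2]
Step 6: demand=5,sold=2 ship[2->3]=1 ship[1->2]=1 ship[0->1]=1 prod=2 -> [13 1 1 1]
Step 7: demand=5,sold=1 ship[2->3]=1 ship[1->2]=1 ship[0->1]=1 prod=2 -> [14 1 1 1]
Step 8: demand=5,sold=1 ship[2->3]=1 ship[1->2]=1 ship[0->1]=1 prod=2 -> [15 1 1 1]
Step 9: demand=5,sold=1 ship[2->3]=1 ship[1->2]=1 ship[0->1]=1 prod=2 -> [16 1 1 1]
Step 10: demand=5,sold=1 ship[2->3]=1 ship[1->2]=1 ship[0->1]=1 prod=2 -> [17 1 1 1]
Step 11: demand=5,sold=1 ship[2->3]=1 ship[1->2]=1 ship[0->1]=1 prod=2 -> [18 1 1 1]
Step 12: demand=5,sold=1 ship[2->3]=1 ship[1->2]=1 ship[0->1]=1 prod=2 -> [19 1 1 1]
First stockout at step 4

4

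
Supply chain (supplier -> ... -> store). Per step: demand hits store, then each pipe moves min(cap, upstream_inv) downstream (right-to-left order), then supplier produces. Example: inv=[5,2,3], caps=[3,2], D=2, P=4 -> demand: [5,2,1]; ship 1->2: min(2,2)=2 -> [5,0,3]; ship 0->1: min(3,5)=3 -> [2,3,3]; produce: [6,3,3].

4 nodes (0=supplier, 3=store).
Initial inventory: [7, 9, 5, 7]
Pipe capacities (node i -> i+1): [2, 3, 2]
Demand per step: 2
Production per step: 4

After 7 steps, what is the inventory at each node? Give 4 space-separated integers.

Step 1: demand=2,sold=2 ship[2->3]=2 ship[1->2]=3 ship[0->1]=2 prod=4 -> inv=[9 8 6 7]
Step 2: demand=2,sold=2 ship[2->3]=2 ship[1->2]=3 ship[0->1]=2 prod=4 -> inv=[11 7 7 7]
Step 3: demand=2,sold=2 ship[2->3]=2 ship[1->2]=3 ship[0->1]=2 prod=4 -> inv=[13 6 8 7]
Step 4: demand=2,sold=2 ship[2->3]=2 ship[1->2]=3 ship[0->1]=2 prod=4 -> inv=[15 5 9 7]
Step 5: demand=2,sold=2 ship[2->3]=2 ship[1->2]=3 ship[0->1]=2 prod=4 -> inv=[17 4 10 7]
Step 6: demand=2,sold=2 ship[2->3]=2 ship[1->2]=3 ship[0->1]=2 prod=4 -> inv=[19 3 11 7]
Step 7: demand=2,sold=2 ship[2->3]=2 ship[1->2]=3 ship[0->1]=2 prod=4 -> inv=[21 2 12 7]

21 2 12 7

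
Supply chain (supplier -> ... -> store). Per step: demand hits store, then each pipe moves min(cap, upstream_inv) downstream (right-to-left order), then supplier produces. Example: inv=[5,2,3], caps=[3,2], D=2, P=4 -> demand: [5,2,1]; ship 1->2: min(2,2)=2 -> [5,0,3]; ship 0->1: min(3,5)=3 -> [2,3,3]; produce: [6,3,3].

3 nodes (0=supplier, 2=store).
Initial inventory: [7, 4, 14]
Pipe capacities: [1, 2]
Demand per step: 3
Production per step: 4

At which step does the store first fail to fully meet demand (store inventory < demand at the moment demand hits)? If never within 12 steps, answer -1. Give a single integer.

Step 1: demand=3,sold=3 ship[1->2]=2 ship[0->1]=1 prod=4 -> [10 3 13]
Step 2: demand=3,sold=3 ship[1->2]=2 ship[0->1]=1 prod=4 -> [13 2 12]
Step 3: demand=3,sold=3 ship[1->2]=2 ship[0->1]=1 prod=4 -> [16 1 11]
Step 4: demand=3,sold=3 ship[1->2]=1 ship[0->1]=1 prod=4 -> [19 1 9]
Step 5: demand=3,sold=3 ship[1->2]=1 ship[0->1]=1 prod=4 -> [22 1 7]
Step 6: demand=3,sold=3 ship[1->2]=1 ship[0->1]=1 prod=4 -> [25 1 5]
Step 7: demand=3,sold=3 ship[1->2]=1 ship[0->1]=1 prod=4 -> [28 1 3]
Step 8: demand=3,sold=3 ship[1->2]=1 ship[0->1]=1 prod=4 -> [31 1 1]
Step 9: demand=3,sold=1 ship[1->2]=1 ship[0->1]=1 prod=4 -> [34 1 1]
Step 10: demand=3,sold=1 ship[1->2]=1 ship[0->1]=1 prod=4 -> [37 1 1]
Step 11: demand=3,sold=1 ship[1->2]=1 ship[0->1]=1 prod=4 -> [40 1 1]
Step 12: demand=3,sold=1 ship[1->2]=1 ship[0->1]=1 prod=4 -> [43 1 1]
First stockout at step 9

9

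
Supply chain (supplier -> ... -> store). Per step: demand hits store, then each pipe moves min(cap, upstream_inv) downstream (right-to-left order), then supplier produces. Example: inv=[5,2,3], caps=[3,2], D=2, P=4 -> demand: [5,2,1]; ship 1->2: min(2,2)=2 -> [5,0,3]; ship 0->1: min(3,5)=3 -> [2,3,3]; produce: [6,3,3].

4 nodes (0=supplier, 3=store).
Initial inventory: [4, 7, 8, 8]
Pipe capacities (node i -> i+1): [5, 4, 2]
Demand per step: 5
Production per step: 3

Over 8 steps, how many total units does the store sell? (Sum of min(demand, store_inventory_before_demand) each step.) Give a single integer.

Step 1: sold=5 (running total=5) -> [3 7 10 5]
Step 2: sold=5 (running total=10) -> [3 6 12 2]
Step 3: sold=2 (running total=12) -> [3 5 14 2]
Step 4: sold=2 (running total=14) -> [3 4 16 2]
Step 5: sold=2 (running total=16) -> [3 3 18 2]
Step 6: sold=2 (running total=18) -> [3 3 19 2]
Step 7: sold=2 (running total=20) -> [3 3 20 2]
Step 8: sold=2 (running total=22) -> [3 3 21 2]

Answer: 22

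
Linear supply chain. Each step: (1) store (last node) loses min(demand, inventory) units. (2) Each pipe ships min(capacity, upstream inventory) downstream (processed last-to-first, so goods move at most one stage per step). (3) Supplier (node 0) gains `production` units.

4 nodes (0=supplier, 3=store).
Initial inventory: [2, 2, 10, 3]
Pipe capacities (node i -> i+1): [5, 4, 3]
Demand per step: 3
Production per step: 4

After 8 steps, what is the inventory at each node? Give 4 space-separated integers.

Step 1: demand=3,sold=3 ship[2->3]=3 ship[1->2]=2 ship[0->1]=2 prod=4 -> inv=[4 2 9 3]
Step 2: demand=3,sold=3 ship[2->3]=3 ship[1->2]=2 ship[0->1]=4 prod=4 -> inv=[4 4 8 3]
Step 3: demand=3,sold=3 ship[2->3]=3 ship[1->2]=4 ship[0->1]=4 prod=4 -> inv=[4 4 9 3]
Step 4: demand=3,sold=3 ship[2->3]=3 ship[1->2]=4 ship[0->1]=4 prod=4 -> inv=[4 4 10 3]
Step 5: demand=3,sold=3 ship[2->3]=3 ship[1->2]=4 ship[0->1]=4 prod=4 -> inv=[4 4 11 3]
Step 6: demand=3,sold=3 ship[2->3]=3 ship[1->2]=4 ship[0->1]=4 prod=4 -> inv=[4 4 12 3]
Step 7: demand=3,sold=3 ship[2->3]=3 ship[1->2]=4 ship[0->1]=4 prod=4 -> inv=[4 4 13 3]
Step 8: demand=3,sold=3 ship[2->3]=3 ship[1->2]=4 ship[0->1]=4 prod=4 -> inv=[4 4 14 3]

4 4 14 3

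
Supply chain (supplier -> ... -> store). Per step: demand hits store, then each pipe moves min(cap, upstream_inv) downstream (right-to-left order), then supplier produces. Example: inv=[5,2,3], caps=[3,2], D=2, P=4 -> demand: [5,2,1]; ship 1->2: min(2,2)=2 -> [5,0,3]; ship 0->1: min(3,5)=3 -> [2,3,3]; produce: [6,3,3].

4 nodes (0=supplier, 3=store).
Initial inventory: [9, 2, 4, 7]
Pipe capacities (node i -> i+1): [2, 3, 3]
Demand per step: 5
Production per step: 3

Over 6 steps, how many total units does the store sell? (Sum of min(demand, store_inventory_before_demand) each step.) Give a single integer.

Answer: 19

Derivation:
Step 1: sold=5 (running total=5) -> [10 2 3 5]
Step 2: sold=5 (running total=10) -> [11 2 2 3]
Step 3: sold=3 (running total=13) -> [12 2 2 2]
Step 4: sold=2 (running total=15) -> [13 2 2 2]
Step 5: sold=2 (running total=17) -> [14 2 2 2]
Step 6: sold=2 (running total=19) -> [15 2 2 2]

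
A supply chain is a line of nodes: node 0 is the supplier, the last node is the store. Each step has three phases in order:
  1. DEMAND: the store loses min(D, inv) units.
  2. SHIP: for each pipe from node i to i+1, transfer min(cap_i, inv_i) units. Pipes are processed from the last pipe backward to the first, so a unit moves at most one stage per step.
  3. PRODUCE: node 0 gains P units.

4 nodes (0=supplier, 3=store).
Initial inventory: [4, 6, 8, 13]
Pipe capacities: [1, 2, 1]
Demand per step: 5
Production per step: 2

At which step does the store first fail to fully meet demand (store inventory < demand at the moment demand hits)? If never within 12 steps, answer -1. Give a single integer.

Step 1: demand=5,sold=5 ship[2->3]=1 ship[1->2]=2 ship[0->1]=1 prod=2 -> [5 5 9 9]
Step 2: demand=5,sold=5 ship[2->3]=1 ship[1->2]=2 ship[0->1]=1 prod=2 -> [6 4 10 5]
Step 3: demand=5,sold=5 ship[2->3]=1 ship[1->2]=2 ship[0->1]=1 prod=2 -> [7 3 11 1]
Step 4: demand=5,sold=1 ship[2->3]=1 ship[1->2]=2 ship[0->1]=1 prod=2 -> [8 2 12 1]
Step 5: demand=5,sold=1 ship[2->3]=1 ship[1->2]=2 ship[0->1]=1 prod=2 -> [9 1 13 1]
Step 6: demand=5,sold=1 ship[2->3]=1 ship[1->2]=1 ship[0->1]=1 prod=2 -> [10 1 13 1]
Step 7: demand=5,sold=1 ship[2->3]=1 ship[1->2]=1 ship[0->1]=1 prod=2 -> [11 1 13 1]
Step 8: demand=5,sold=1 ship[2->3]=1 ship[1->2]=1 ship[0->1]=1 prod=2 -> [12 1 13 1]
Step 9: demand=5,sold=1 ship[2->3]=1 ship[1->2]=1 ship[0->1]=1 prod=2 -> [13 1 13 1]
Step 10: demand=5,sold=1 ship[2->3]=1 ship[1->2]=1 ship[0->1]=1 prod=2 -> [14 1 13 1]
Step 11: demand=5,sold=1 ship[2->3]=1 ship[1->2]=1 ship[0->1]=1 prod=2 -> [15 1 13 1]
Step 12: demand=5,sold=1 ship[2->3]=1 ship[1->2]=1 ship[0->1]=1 prod=2 -> [16 1 13 1]
First stockout at step 4

4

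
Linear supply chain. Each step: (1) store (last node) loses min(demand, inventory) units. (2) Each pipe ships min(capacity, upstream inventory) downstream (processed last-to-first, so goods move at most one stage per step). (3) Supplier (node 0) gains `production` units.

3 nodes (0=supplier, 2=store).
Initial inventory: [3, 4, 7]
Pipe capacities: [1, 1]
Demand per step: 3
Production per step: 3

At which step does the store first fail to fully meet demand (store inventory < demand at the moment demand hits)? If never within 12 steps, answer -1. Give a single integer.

Step 1: demand=3,sold=3 ship[1->2]=1 ship[0->1]=1 prod=3 -> [5 4 5]
Step 2: demand=3,sold=3 ship[1->2]=1 ship[0->1]=1 prod=3 -> [7 4 3]
Step 3: demand=3,sold=3 ship[1->2]=1 ship[0->1]=1 prod=3 -> [9 4 1]
Step 4: demand=3,sold=1 ship[1->2]=1 ship[0->1]=1 prod=3 -> [11 4 1]
Step 5: demand=3,sold=1 ship[1->2]=1 ship[0->1]=1 prod=3 -> [13 4 1]
Step 6: demand=3,sold=1 ship[1->2]=1 ship[0->1]=1 prod=3 -> [15 4 1]
Step 7: demand=3,sold=1 ship[1->2]=1 ship[0->1]=1 prod=3 -> [17 4 1]
Step 8: demand=3,sold=1 ship[1->2]=1 ship[0->1]=1 prod=3 -> [19 4 1]
Step 9: demand=3,sold=1 ship[1->2]=1 ship[0->1]=1 prod=3 -> [21 4 1]
Step 10: demand=3,sold=1 ship[1->2]=1 ship[0->1]=1 prod=3 -> [23 4 1]
Step 11: demand=3,sold=1 ship[1->2]=1 ship[0->1]=1 prod=3 -> [25 4 1]
Step 12: demand=3,sold=1 ship[1->2]=1 ship[0->1]=1 prod=3 -> [27 4 1]
First stockout at step 4

4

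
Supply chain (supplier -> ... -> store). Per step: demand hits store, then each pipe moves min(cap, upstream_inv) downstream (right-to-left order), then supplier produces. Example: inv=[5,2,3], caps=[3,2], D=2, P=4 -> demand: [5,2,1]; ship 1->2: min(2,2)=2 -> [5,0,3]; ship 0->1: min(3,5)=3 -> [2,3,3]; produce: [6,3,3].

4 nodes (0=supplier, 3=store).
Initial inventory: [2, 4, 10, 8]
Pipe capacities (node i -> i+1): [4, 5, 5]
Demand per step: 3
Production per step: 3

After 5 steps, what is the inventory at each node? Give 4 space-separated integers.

Step 1: demand=3,sold=3 ship[2->3]=5 ship[1->2]=4 ship[0->1]=2 prod=3 -> inv=[3 2 9 10]
Step 2: demand=3,sold=3 ship[2->3]=5 ship[1->2]=2 ship[0->1]=3 prod=3 -> inv=[3 3 6 12]
Step 3: demand=3,sold=3 ship[2->3]=5 ship[1->2]=3 ship[0->1]=3 prod=3 -> inv=[3 3 4 14]
Step 4: demand=3,sold=3 ship[2->3]=4 ship[1->2]=3 ship[0->1]=3 prod=3 -> inv=[3 3 3 15]
Step 5: demand=3,sold=3 ship[2->3]=3 ship[1->2]=3 ship[0->1]=3 prod=3 -> inv=[3 3 3 15]

3 3 3 15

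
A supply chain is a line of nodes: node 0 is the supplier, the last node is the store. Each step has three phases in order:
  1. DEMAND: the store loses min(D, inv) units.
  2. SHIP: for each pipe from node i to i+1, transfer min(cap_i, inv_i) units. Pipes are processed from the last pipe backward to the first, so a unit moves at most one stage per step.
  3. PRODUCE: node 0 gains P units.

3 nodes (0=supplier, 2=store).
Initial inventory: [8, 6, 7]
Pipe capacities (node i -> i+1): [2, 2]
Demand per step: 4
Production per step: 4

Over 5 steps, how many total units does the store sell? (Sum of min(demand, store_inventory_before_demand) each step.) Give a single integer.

Step 1: sold=4 (running total=4) -> [10 6 5]
Step 2: sold=4 (running total=8) -> [12 6 3]
Step 3: sold=3 (running total=11) -> [14 6 2]
Step 4: sold=2 (running total=13) -> [16 6 2]
Step 5: sold=2 (running total=15) -> [18 6 2]

Answer: 15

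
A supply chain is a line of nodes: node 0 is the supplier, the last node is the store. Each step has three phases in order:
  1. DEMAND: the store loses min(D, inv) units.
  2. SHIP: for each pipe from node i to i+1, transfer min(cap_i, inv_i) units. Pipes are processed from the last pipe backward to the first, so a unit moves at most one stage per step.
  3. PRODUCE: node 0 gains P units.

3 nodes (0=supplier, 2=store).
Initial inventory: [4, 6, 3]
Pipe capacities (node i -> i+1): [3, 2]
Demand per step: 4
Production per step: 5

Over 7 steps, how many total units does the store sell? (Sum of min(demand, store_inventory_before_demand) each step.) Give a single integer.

Answer: 15

Derivation:
Step 1: sold=3 (running total=3) -> [6 7 2]
Step 2: sold=2 (running total=5) -> [8 8 2]
Step 3: sold=2 (running total=7) -> [10 9 2]
Step 4: sold=2 (running total=9) -> [12 10 2]
Step 5: sold=2 (running total=11) -> [14 11 2]
Step 6: sold=2 (running total=13) -> [16 12 2]
Step 7: sold=2 (running total=15) -> [18 13 2]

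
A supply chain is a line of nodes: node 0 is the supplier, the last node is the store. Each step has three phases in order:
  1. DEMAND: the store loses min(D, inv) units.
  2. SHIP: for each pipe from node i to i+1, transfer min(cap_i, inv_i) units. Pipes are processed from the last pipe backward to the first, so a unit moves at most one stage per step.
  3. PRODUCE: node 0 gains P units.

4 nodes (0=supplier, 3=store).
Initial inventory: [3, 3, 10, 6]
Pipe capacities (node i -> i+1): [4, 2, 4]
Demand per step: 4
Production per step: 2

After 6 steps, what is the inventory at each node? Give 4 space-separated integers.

Step 1: demand=4,sold=4 ship[2->3]=4 ship[1->2]=2 ship[0->1]=3 prod=2 -> inv=[2 4 8 6]
Step 2: demand=4,sold=4 ship[2->3]=4 ship[1->2]=2 ship[0->1]=2 prod=2 -> inv=[2 4 6 6]
Step 3: demand=4,sold=4 ship[2->3]=4 ship[1->2]=2 ship[0->1]=2 prod=2 -> inv=[2 4 4 6]
Step 4: demand=4,sold=4 ship[2->3]=4 ship[1->2]=2 ship[0->1]=2 prod=2 -> inv=[2 4 2 6]
Step 5: demand=4,sold=4 ship[2->3]=2 ship[1->2]=2 ship[0->1]=2 prod=2 -> inv=[2 4 2 4]
Step 6: demand=4,sold=4 ship[2->3]=2 ship[1->2]=2 ship[0->1]=2 prod=2 -> inv=[2 4 2 2]

2 4 2 2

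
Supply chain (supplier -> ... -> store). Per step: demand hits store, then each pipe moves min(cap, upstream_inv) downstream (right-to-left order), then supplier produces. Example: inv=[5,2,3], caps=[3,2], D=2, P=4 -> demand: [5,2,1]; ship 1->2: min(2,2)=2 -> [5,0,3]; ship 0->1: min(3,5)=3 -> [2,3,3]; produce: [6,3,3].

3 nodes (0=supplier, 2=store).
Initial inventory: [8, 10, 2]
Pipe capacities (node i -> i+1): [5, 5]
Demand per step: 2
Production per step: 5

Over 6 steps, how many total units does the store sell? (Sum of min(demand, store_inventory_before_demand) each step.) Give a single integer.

Answer: 12

Derivation:
Step 1: sold=2 (running total=2) -> [8 10 5]
Step 2: sold=2 (running total=4) -> [8 10 8]
Step 3: sold=2 (running total=6) -> [8 10 11]
Step 4: sold=2 (running total=8) -> [8 10 14]
Step 5: sold=2 (running total=10) -> [8 10 17]
Step 6: sold=2 (running total=12) -> [8 10 20]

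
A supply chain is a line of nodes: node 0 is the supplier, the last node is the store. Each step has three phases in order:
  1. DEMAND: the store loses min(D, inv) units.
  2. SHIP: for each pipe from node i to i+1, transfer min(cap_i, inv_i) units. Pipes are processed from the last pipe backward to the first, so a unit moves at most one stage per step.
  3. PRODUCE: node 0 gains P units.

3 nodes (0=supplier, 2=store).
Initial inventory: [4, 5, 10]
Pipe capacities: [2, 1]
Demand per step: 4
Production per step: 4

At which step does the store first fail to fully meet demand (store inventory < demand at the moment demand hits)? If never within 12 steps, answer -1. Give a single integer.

Step 1: demand=4,sold=4 ship[1->2]=1 ship[0->1]=2 prod=4 -> [6 6 7]
Step 2: demand=4,sold=4 ship[1->2]=1 ship[0->1]=2 prod=4 -> [8 7 4]
Step 3: demand=4,sold=4 ship[1->2]=1 ship[0->1]=2 prod=4 -> [10 8 1]
Step 4: demand=4,sold=1 ship[1->2]=1 ship[0->1]=2 prod=4 -> [12 9 1]
Step 5: demand=4,sold=1 ship[1->2]=1 ship[0->1]=2 prod=4 -> [14 10 1]
Step 6: demand=4,sold=1 ship[1->2]=1 ship[0->1]=2 prod=4 -> [16 11 1]
Step 7: demand=4,sold=1 ship[1->2]=1 ship[0->1]=2 prod=4 -> [18 12 1]
Step 8: demand=4,sold=1 ship[1->2]=1 ship[0->1]=2 prod=4 -> [20 13 1]
Step 9: demand=4,sold=1 ship[1->2]=1 ship[0->1]=2 prod=4 -> [22 14 1]
Step 10: demand=4,sold=1 ship[1->2]=1 ship[0->1]=2 prod=4 -> [24 15 1]
Step 11: demand=4,sold=1 ship[1->2]=1 ship[0->1]=2 prod=4 -> [26 16 1]
Step 12: demand=4,sold=1 ship[1->2]=1 ship[0->1]=2 prod=4 -> [28 17 1]
First stockout at step 4

4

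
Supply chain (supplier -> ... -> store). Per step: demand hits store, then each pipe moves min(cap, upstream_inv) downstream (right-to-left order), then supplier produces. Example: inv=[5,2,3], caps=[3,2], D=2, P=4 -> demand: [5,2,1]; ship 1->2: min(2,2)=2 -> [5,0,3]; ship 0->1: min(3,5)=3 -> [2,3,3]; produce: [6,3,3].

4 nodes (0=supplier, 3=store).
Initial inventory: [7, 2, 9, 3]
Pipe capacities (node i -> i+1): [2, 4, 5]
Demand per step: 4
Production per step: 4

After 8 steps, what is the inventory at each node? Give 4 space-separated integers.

Step 1: demand=4,sold=3 ship[2->3]=5 ship[1->2]=2 ship[0->1]=2 prod=4 -> inv=[9 2 6 5]
Step 2: demand=4,sold=4 ship[2->3]=5 ship[1->2]=2 ship[0->1]=2 prod=4 -> inv=[11 2 3 6]
Step 3: demand=4,sold=4 ship[2->3]=3 ship[1->2]=2 ship[0->1]=2 prod=4 -> inv=[13 2 2 5]
Step 4: demand=4,sold=4 ship[2->3]=2 ship[1->2]=2 ship[0->1]=2 prod=4 -> inv=[15 2 2 3]
Step 5: demand=4,sold=3 ship[2->3]=2 ship[1->2]=2 ship[0->1]=2 prod=4 -> inv=[17 2 2 2]
Step 6: demand=4,sold=2 ship[2->3]=2 ship[1->2]=2 ship[0->1]=2 prod=4 -> inv=[19 2 2 2]
Step 7: demand=4,sold=2 ship[2->3]=2 ship[1->2]=2 ship[0->1]=2 prod=4 -> inv=[21 2 2 2]
Step 8: demand=4,sold=2 ship[2->3]=2 ship[1->2]=2 ship[0->1]=2 prod=4 -> inv=[23 2 2 2]

23 2 2 2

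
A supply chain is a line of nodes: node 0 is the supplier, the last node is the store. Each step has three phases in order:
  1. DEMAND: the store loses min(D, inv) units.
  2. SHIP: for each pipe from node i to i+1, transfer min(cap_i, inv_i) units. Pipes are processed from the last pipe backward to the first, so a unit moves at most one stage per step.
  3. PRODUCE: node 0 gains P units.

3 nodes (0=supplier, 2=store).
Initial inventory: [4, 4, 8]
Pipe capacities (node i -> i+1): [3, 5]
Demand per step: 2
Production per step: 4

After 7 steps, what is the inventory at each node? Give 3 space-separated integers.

Step 1: demand=2,sold=2 ship[1->2]=4 ship[0->1]=3 prod=4 -> inv=[5 3 10]
Step 2: demand=2,sold=2 ship[1->2]=3 ship[0->1]=3 prod=4 -> inv=[6 3 11]
Step 3: demand=2,sold=2 ship[1->2]=3 ship[0->1]=3 prod=4 -> inv=[7 3 12]
Step 4: demand=2,sold=2 ship[1->2]=3 ship[0->1]=3 prod=4 -> inv=[8 3 13]
Step 5: demand=2,sold=2 ship[1->2]=3 ship[0->1]=3 prod=4 -> inv=[9 3 14]
Step 6: demand=2,sold=2 ship[1->2]=3 ship[0->1]=3 prod=4 -> inv=[10 3 15]
Step 7: demand=2,sold=2 ship[1->2]=3 ship[0->1]=3 prod=4 -> inv=[11 3 16]

11 3 16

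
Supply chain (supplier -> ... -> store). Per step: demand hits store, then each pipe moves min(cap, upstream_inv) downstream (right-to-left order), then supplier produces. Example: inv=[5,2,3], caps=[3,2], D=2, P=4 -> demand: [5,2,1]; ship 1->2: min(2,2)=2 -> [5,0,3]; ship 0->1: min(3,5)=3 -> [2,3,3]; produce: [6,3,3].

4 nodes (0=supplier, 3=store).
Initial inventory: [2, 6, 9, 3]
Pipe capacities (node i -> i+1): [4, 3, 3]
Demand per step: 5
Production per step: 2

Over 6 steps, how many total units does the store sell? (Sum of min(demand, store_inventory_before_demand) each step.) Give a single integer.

Answer: 18

Derivation:
Step 1: sold=3 (running total=3) -> [2 5 9 3]
Step 2: sold=3 (running total=6) -> [2 4 9 3]
Step 3: sold=3 (running total=9) -> [2 3 9 3]
Step 4: sold=3 (running total=12) -> [2 2 9 3]
Step 5: sold=3 (running total=15) -> [2 2 8 3]
Step 6: sold=3 (running total=18) -> [2 2 7 3]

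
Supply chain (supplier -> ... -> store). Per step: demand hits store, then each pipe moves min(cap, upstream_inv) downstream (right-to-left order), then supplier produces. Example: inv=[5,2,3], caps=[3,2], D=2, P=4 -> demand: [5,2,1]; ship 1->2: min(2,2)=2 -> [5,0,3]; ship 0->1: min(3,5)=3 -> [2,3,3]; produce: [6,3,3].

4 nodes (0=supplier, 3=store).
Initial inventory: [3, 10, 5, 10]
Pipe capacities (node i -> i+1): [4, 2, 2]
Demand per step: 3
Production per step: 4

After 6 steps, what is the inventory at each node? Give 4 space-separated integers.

Step 1: demand=3,sold=3 ship[2->3]=2 ship[1->2]=2 ship[0->1]=3 prod=4 -> inv=[4 11 5 9]
Step 2: demand=3,sold=3 ship[2->3]=2 ship[1->2]=2 ship[0->1]=4 prod=4 -> inv=[4 13 5 8]
Step 3: demand=3,sold=3 ship[2->3]=2 ship[1->2]=2 ship[0->1]=4 prod=4 -> inv=[4 15 5 7]
Step 4: demand=3,sold=3 ship[2->3]=2 ship[1->2]=2 ship[0->1]=4 prod=4 -> inv=[4 17 5 6]
Step 5: demand=3,sold=3 ship[2->3]=2 ship[1->2]=2 ship[0->1]=4 prod=4 -> inv=[4 19 5 5]
Step 6: demand=3,sold=3 ship[2->3]=2 ship[1->2]=2 ship[0->1]=4 prod=4 -> inv=[4 21 5 4]

4 21 5 4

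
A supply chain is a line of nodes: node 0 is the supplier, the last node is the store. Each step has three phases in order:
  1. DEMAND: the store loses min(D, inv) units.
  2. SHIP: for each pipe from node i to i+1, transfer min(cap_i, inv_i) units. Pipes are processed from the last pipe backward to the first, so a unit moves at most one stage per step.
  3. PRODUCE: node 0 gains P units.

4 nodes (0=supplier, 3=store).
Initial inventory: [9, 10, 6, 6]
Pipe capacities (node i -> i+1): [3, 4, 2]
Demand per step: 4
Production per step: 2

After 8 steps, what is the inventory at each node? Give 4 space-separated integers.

Step 1: demand=4,sold=4 ship[2->3]=2 ship[1->2]=4 ship[0->1]=3 prod=2 -> inv=[8 9 8 4]
Step 2: demand=4,sold=4 ship[2->3]=2 ship[1->2]=4 ship[0->1]=3 prod=2 -> inv=[7 8 10 2]
Step 3: demand=4,sold=2 ship[2->3]=2 ship[1->2]=4 ship[0->1]=3 prod=2 -> inv=[6 7 12 2]
Step 4: demand=4,sold=2 ship[2->3]=2 ship[1->2]=4 ship[0->1]=3 prod=2 -> inv=[5 6 14 2]
Step 5: demand=4,sold=2 ship[2->3]=2 ship[1->2]=4 ship[0->1]=3 prod=2 -> inv=[4 5 16 2]
Step 6: demand=4,sold=2 ship[2->3]=2 ship[1->2]=4 ship[0->1]=3 prod=2 -> inv=[3 4 18 2]
Step 7: demand=4,sold=2 ship[2->3]=2 ship[1->2]=4 ship[0->1]=3 prod=2 -> inv=[2 3 20 2]
Step 8: demand=4,sold=2 ship[2->3]=2 ship[1->2]=3 ship[0->1]=2 prod=2 -> inv=[2 2 21 2]

2 2 21 2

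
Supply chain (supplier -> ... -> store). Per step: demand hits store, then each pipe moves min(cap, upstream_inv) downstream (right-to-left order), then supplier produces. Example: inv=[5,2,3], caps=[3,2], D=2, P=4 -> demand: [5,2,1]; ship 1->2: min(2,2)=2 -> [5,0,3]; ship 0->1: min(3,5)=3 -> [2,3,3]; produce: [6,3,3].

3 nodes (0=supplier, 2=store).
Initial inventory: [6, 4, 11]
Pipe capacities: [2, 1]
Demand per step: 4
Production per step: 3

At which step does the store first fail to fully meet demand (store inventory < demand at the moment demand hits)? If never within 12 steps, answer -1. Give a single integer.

Step 1: demand=4,sold=4 ship[1->2]=1 ship[0->1]=2 prod=3 -> [7 5 8]
Step 2: demand=4,sold=4 ship[1->2]=1 ship[0->1]=2 prod=3 -> [8 6 5]
Step 3: demand=4,sold=4 ship[1->2]=1 ship[0->1]=2 prod=3 -> [9 7 2]
Step 4: demand=4,sold=2 ship[1->2]=1 ship[0->1]=2 prod=3 -> [10 8 1]
Step 5: demand=4,sold=1 ship[1->2]=1 ship[0->1]=2 prod=3 -> [11 9 1]
Step 6: demand=4,sold=1 ship[1->2]=1 ship[0->1]=2 prod=3 -> [12 10 1]
Step 7: demand=4,sold=1 ship[1->2]=1 ship[0->1]=2 prod=3 -> [13 11 1]
Step 8: demand=4,sold=1 ship[1->2]=1 ship[0->1]=2 prod=3 -> [14 12 1]
Step 9: demand=4,sold=1 ship[1->2]=1 ship[0->1]=2 prod=3 -> [15 13 1]
Step 10: demand=4,sold=1 ship[1->2]=1 ship[0->1]=2 prod=3 -> [16 14 1]
Step 11: demand=4,sold=1 ship[1->2]=1 ship[0->1]=2 prod=3 -> [17 15 1]
Step 12: demand=4,sold=1 ship[1->2]=1 ship[0->1]=2 prod=3 -> [18 16 1]
First stockout at step 4

4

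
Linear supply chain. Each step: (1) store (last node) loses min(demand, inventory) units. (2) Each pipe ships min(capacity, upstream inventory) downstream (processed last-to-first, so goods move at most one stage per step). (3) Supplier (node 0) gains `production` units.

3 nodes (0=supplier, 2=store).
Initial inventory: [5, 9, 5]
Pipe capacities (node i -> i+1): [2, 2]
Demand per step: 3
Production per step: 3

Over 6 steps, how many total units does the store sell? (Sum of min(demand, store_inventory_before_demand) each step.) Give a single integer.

Step 1: sold=3 (running total=3) -> [6 9 4]
Step 2: sold=3 (running total=6) -> [7 9 3]
Step 3: sold=3 (running total=9) -> [8 9 2]
Step 4: sold=2 (running total=11) -> [9 9 2]
Step 5: sold=2 (running total=13) -> [10 9 2]
Step 6: sold=2 (running total=15) -> [11 9 2]

Answer: 15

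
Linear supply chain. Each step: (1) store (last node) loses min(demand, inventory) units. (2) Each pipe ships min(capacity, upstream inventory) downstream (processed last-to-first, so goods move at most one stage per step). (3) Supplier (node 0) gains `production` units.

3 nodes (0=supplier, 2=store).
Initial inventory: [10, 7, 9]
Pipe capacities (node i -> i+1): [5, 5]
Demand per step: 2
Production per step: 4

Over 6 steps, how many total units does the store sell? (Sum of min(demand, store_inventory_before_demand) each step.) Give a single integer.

Answer: 12

Derivation:
Step 1: sold=2 (running total=2) -> [9 7 12]
Step 2: sold=2 (running total=4) -> [8 7 15]
Step 3: sold=2 (running total=6) -> [7 7 18]
Step 4: sold=2 (running total=8) -> [6 7 21]
Step 5: sold=2 (running total=10) -> [5 7 24]
Step 6: sold=2 (running total=12) -> [4 7 27]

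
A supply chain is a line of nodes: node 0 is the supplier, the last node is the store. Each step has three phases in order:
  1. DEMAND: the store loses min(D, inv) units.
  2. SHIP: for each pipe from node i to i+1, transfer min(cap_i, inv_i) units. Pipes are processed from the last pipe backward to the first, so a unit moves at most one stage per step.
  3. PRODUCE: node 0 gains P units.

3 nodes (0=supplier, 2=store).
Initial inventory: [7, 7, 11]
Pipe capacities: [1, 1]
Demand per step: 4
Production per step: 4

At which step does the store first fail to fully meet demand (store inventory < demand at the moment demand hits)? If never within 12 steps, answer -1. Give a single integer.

Step 1: demand=4,sold=4 ship[1->2]=1 ship[0->1]=1 prod=4 -> [10 7 8]
Step 2: demand=4,sold=4 ship[1->2]=1 ship[0->1]=1 prod=4 -> [13 7 5]
Step 3: demand=4,sold=4 ship[1->2]=1 ship[0->1]=1 prod=4 -> [16 7 2]
Step 4: demand=4,sold=2 ship[1->2]=1 ship[0->1]=1 prod=4 -> [19 7 1]
Step 5: demand=4,sold=1 ship[1->2]=1 ship[0->1]=1 prod=4 -> [22 7 1]
Step 6: demand=4,sold=1 ship[1->2]=1 ship[0->1]=1 prod=4 -> [25 7 1]
Step 7: demand=4,sold=1 ship[1->2]=1 ship[0->1]=1 prod=4 -> [28 7 1]
Step 8: demand=4,sold=1 ship[1->2]=1 ship[0->1]=1 prod=4 -> [31 7 1]
Step 9: demand=4,sold=1 ship[1->2]=1 ship[0->1]=1 prod=4 -> [34 7 1]
Step 10: demand=4,sold=1 ship[1->2]=1 ship[0->1]=1 prod=4 -> [37 7 1]
Step 11: demand=4,sold=1 ship[1->2]=1 ship[0->1]=1 prod=4 -> [40 7 1]
Step 12: demand=4,sold=1 ship[1->2]=1 ship[0->1]=1 prod=4 -> [43 7 1]
First stockout at step 4

4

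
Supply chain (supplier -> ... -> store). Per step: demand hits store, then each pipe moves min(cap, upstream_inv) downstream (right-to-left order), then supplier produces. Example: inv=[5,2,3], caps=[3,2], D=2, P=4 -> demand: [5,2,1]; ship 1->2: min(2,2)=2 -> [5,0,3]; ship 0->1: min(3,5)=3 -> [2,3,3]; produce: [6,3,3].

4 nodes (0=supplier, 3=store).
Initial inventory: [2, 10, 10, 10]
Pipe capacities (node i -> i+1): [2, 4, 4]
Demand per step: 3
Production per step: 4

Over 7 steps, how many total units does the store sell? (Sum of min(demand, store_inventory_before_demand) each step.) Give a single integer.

Step 1: sold=3 (running total=3) -> [4 8 10 11]
Step 2: sold=3 (running total=6) -> [6 6 10 12]
Step 3: sold=3 (running total=9) -> [8 4 10 13]
Step 4: sold=3 (running total=12) -> [10 2 10 14]
Step 5: sold=3 (running total=15) -> [12 2 8 15]
Step 6: sold=3 (running total=18) -> [14 2 6 16]
Step 7: sold=3 (running total=21) -> [16 2 4 17]

Answer: 21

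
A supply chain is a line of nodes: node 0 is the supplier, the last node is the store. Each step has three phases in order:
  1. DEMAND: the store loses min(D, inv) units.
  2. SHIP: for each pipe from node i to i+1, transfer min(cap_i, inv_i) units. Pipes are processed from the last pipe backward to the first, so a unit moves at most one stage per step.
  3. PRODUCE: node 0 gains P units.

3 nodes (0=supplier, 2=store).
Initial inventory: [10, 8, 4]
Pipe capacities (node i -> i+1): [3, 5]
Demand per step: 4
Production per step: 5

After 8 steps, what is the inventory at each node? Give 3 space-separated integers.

Step 1: demand=4,sold=4 ship[1->2]=5 ship[0->1]=3 prod=5 -> inv=[12 6 5]
Step 2: demand=4,sold=4 ship[1->2]=5 ship[0->1]=3 prod=5 -> inv=[14 4 6]
Step 3: demand=4,sold=4 ship[1->2]=4 ship[0->1]=3 prod=5 -> inv=[16 3 6]
Step 4: demand=4,sold=4 ship[1->2]=3 ship[0->1]=3 prod=5 -> inv=[18 3 5]
Step 5: demand=4,sold=4 ship[1->2]=3 ship[0->1]=3 prod=5 -> inv=[20 3 4]
Step 6: demand=4,sold=4 ship[1->2]=3 ship[0->1]=3 prod=5 -> inv=[22 3 3]
Step 7: demand=4,sold=3 ship[1->2]=3 ship[0->1]=3 prod=5 -> inv=[24 3 3]
Step 8: demand=4,sold=3 ship[1->2]=3 ship[0->1]=3 prod=5 -> inv=[26 3 3]

26 3 3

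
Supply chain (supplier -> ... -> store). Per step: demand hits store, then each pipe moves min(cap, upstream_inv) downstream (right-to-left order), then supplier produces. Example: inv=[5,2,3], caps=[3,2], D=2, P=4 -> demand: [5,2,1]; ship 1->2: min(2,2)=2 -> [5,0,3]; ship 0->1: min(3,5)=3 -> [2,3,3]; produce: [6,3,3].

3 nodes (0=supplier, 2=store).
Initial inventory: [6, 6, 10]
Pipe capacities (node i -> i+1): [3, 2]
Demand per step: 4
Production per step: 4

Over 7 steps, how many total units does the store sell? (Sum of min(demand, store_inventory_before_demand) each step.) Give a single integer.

Step 1: sold=4 (running total=4) -> [7 7 8]
Step 2: sold=4 (running total=8) -> [8 8 6]
Step 3: sold=4 (running total=12) -> [9 9 4]
Step 4: sold=4 (running total=16) -> [10 10 2]
Step 5: sold=2 (running total=18) -> [11 11 2]
Step 6: sold=2 (running total=20) -> [12 12 2]
Step 7: sold=2 (running total=22) -> [13 13 2]

Answer: 22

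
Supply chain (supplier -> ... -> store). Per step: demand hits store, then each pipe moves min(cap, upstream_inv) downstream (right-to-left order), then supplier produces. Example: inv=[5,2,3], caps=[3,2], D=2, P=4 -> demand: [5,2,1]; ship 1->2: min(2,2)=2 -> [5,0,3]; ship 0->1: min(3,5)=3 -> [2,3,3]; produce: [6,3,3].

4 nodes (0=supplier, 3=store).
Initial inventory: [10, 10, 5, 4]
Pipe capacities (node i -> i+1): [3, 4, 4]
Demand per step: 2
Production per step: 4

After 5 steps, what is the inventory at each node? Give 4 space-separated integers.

Step 1: demand=2,sold=2 ship[2->3]=4 ship[1->2]=4 ship[0->1]=3 prod=4 -> inv=[11 9 5 6]
Step 2: demand=2,sold=2 ship[2->3]=4 ship[1->2]=4 ship[0->1]=3 prod=4 -> inv=[12 8 5 8]
Step 3: demand=2,sold=2 ship[2->3]=4 ship[1->2]=4 ship[0->1]=3 prod=4 -> inv=[13 7 5 10]
Step 4: demand=2,sold=2 ship[2->3]=4 ship[1->2]=4 ship[0->1]=3 prod=4 -> inv=[14 6 5 12]
Step 5: demand=2,sold=2 ship[2->3]=4 ship[1->2]=4 ship[0->1]=3 prod=4 -> inv=[15 5 5 14]

15 5 5 14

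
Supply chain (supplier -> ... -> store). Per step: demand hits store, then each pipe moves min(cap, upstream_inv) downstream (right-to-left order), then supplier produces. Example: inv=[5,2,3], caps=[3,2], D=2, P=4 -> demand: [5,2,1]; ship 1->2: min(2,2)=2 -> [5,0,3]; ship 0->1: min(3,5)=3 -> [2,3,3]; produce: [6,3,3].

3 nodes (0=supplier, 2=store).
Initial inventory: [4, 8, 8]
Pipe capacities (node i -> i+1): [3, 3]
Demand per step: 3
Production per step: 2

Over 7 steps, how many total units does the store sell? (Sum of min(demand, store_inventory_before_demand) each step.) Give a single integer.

Step 1: sold=3 (running total=3) -> [3 8 8]
Step 2: sold=3 (running total=6) -> [2 8 8]
Step 3: sold=3 (running total=9) -> [2 7 8]
Step 4: sold=3 (running total=12) -> [2 6 8]
Step 5: sold=3 (running total=15) -> [2 5 8]
Step 6: sold=3 (running total=18) -> [2 4 8]
Step 7: sold=3 (running total=21) -> [2 3 8]

Answer: 21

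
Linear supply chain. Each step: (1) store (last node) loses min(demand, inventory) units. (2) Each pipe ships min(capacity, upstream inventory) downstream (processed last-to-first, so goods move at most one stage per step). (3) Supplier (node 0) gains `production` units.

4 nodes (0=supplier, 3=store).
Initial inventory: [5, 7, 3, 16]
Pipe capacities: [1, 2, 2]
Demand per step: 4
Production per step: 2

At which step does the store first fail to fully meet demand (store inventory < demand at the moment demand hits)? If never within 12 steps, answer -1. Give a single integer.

Step 1: demand=4,sold=4 ship[2->3]=2 ship[1->2]=2 ship[0->1]=1 prod=2 -> [6 6 3 14]
Step 2: demand=4,sold=4 ship[2->3]=2 ship[1->2]=2 ship[0->1]=1 prod=2 -> [7 5 3 12]
Step 3: demand=4,sold=4 ship[2->3]=2 ship[1->2]=2 ship[0->1]=1 prod=2 -> [8 4 3 10]
Step 4: demand=4,sold=4 ship[2->3]=2 ship[1->2]=2 ship[0->1]=1 prod=2 -> [9 3 3 8]
Step 5: demand=4,sold=4 ship[2->3]=2 ship[1->2]=2 ship[0->1]=1 prod=2 -> [10 2 3 6]
Step 6: demand=4,sold=4 ship[2->3]=2 ship[1->2]=2 ship[0->1]=1 prod=2 -> [11 1 3 4]
Step 7: demand=4,sold=4 ship[2->3]=2 ship[1->2]=1 ship[0->1]=1 prod=2 -> [12 1 2 2]
Step 8: demand=4,sold=2 ship[2->3]=2 ship[1->2]=1 ship[0->1]=1 prod=2 -> [13 1 1 2]
Step 9: demand=4,sold=2 ship[2->3]=1 ship[1->2]=1 ship[0->1]=1 prod=2 -> [14 1 1 1]
Step 10: demand=4,sold=1 ship[2->3]=1 ship[1->2]=1 ship[0->1]=1 prod=2 -> [15 1 1 1]
Step 11: demand=4,sold=1 ship[2->3]=1 ship[1->2]=1 ship[0->1]=1 prod=2 -> [16 1 1 1]
Step 12: demand=4,sold=1 ship[2->3]=1 ship[1->2]=1 ship[0->1]=1 prod=2 -> [17 1 1 1]
First stockout at step 8

8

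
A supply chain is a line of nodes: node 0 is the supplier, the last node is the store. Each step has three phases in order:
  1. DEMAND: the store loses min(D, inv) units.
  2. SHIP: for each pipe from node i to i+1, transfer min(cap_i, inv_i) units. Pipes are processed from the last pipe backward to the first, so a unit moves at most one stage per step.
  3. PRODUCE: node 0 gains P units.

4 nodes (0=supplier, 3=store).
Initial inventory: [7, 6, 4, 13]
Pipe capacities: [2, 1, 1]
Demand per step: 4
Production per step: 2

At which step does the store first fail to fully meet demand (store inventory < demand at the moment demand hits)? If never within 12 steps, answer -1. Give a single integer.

Step 1: demand=4,sold=4 ship[2->3]=1 ship[1->2]=1 ship[0->1]=2 prod=2 -> [7 7 4 10]
Step 2: demand=4,sold=4 ship[2->3]=1 ship[1->2]=1 ship[0->1]=2 prod=2 -> [7 8 4 7]
Step 3: demand=4,sold=4 ship[2->3]=1 ship[1->2]=1 ship[0->1]=2 prod=2 -> [7 9 4 4]
Step 4: demand=4,sold=4 ship[2->3]=1 ship[1->2]=1 ship[0->1]=2 prod=2 -> [7 10 4 1]
Step 5: demand=4,sold=1 ship[2->3]=1 ship[1->2]=1 ship[0->1]=2 prod=2 -> [7 11 4 1]
Step 6: demand=4,sold=1 ship[2->3]=1 ship[1->2]=1 ship[0->1]=2 prod=2 -> [7 12 4 1]
Step 7: demand=4,sold=1 ship[2->3]=1 ship[1->2]=1 ship[0->1]=2 prod=2 -> [7 13 4 1]
Step 8: demand=4,sold=1 ship[2->3]=1 ship[1->2]=1 ship[0->1]=2 prod=2 -> [7 14 4 1]
Step 9: demand=4,sold=1 ship[2->3]=1 ship[1->2]=1 ship[0->1]=2 prod=2 -> [7 15 4 1]
Step 10: demand=4,sold=1 ship[2->3]=1 ship[1->2]=1 ship[0->1]=2 prod=2 -> [7 16 4 1]
Step 11: demand=4,sold=1 ship[2->3]=1 ship[1->2]=1 ship[0->1]=2 prod=2 -> [7 17 4 1]
Step 12: demand=4,sold=1 ship[2->3]=1 ship[1->2]=1 ship[0->1]=2 prod=2 -> [7 18 4 1]
First stockout at step 5

5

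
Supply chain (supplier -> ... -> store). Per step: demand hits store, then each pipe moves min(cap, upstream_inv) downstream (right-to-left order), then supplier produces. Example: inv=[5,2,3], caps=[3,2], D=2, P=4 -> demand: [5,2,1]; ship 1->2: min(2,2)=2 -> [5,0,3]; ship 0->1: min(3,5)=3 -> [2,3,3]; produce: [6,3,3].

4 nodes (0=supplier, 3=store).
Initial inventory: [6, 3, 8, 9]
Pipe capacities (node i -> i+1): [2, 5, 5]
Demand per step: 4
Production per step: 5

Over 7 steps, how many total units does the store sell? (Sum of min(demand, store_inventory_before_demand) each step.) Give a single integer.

Answer: 28

Derivation:
Step 1: sold=4 (running total=4) -> [9 2 6 10]
Step 2: sold=4 (running total=8) -> [12 2 3 11]
Step 3: sold=4 (running total=12) -> [15 2 2 10]
Step 4: sold=4 (running total=16) -> [18 2 2 8]
Step 5: sold=4 (running total=20) -> [21 2 2 6]
Step 6: sold=4 (running total=24) -> [24 2 2 4]
Step 7: sold=4 (running total=28) -> [27 2 2 2]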